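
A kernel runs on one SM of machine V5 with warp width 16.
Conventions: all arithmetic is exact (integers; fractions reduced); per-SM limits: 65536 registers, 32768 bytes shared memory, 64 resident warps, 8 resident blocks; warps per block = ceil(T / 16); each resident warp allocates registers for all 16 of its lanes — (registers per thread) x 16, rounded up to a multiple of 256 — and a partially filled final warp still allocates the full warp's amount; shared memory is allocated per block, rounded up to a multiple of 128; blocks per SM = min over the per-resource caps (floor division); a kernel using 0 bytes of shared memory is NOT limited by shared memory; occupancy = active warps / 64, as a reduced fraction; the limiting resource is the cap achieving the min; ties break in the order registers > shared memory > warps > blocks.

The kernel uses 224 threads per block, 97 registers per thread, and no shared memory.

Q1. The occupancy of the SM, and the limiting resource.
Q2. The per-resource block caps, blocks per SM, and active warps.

Answer: occupancy 7/16, limited by registers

registers: 2 blocks
shared memory: no limit (kernel uses none)
warps: 4 blocks
blocks: 8 blocks

Answer: 2 blocks, 28 active warps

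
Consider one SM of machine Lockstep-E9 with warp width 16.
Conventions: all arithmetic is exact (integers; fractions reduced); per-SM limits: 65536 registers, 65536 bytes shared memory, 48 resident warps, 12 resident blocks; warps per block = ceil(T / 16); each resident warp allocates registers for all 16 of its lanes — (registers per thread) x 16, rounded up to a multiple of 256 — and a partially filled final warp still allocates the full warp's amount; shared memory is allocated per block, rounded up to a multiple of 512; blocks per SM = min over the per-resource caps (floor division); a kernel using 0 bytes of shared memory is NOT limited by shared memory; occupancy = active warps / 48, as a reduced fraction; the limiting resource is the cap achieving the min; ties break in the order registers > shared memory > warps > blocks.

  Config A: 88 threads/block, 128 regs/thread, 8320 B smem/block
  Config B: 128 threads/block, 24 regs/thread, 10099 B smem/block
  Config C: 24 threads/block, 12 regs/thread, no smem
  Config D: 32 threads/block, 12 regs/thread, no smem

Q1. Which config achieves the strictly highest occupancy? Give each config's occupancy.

occupancies: A 5/8, B 1, C 1/2, D 1/2

Answer: B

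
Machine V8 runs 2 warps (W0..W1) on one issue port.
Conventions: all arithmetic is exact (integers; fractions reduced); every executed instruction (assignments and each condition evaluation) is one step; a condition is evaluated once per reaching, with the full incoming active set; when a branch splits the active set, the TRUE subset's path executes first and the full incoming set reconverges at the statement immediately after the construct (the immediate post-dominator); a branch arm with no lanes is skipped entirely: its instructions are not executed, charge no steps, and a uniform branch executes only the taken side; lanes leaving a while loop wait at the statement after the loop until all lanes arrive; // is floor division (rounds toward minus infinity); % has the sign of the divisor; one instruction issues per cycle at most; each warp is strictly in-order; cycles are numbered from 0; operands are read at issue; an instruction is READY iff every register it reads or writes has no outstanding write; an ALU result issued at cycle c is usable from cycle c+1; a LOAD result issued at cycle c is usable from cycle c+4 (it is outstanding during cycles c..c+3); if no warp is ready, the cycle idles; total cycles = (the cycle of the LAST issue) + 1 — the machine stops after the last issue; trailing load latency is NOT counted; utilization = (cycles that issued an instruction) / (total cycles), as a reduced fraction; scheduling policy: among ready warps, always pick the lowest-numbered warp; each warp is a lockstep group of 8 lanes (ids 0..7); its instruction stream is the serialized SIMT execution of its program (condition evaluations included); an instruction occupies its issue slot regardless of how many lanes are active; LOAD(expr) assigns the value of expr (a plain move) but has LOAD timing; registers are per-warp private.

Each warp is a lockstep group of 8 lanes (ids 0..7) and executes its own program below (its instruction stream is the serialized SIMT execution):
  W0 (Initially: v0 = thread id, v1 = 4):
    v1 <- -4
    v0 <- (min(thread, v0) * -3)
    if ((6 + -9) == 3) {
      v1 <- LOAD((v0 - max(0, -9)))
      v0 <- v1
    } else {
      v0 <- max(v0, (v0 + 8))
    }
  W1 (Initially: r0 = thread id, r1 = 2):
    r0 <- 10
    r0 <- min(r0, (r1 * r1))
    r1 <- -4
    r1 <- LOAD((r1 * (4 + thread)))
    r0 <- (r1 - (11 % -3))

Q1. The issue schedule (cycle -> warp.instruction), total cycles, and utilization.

cycle 0: W0.I0
cycle 1: W0.I1
cycle 2: W0.I2
cycle 3: W0.I3
cycle 4: W1.I0
cycle 5: W1.I1
cycle 6: W1.I2
cycle 7: W1.I3
cycle 8: idle
cycle 9: idle
cycle 10: idle
cycle 11: W1.I4

Answer: 12 cycles, utilization 3/4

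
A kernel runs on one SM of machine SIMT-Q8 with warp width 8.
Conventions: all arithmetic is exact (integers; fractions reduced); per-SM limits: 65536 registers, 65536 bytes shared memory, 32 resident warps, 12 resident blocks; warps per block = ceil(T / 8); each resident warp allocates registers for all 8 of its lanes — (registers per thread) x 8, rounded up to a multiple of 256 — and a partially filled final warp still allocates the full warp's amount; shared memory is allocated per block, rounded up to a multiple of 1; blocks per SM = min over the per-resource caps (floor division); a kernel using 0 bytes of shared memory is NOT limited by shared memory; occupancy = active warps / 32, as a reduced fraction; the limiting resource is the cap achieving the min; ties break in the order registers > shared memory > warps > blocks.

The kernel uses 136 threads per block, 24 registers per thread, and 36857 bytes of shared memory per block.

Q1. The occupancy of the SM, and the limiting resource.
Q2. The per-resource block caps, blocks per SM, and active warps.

Answer: occupancy 17/32, limited by shared memory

registers: 15 blocks
shared memory: 1 block
warps: 1 block
blocks: 12 blocks

Answer: 1 block, 17 active warps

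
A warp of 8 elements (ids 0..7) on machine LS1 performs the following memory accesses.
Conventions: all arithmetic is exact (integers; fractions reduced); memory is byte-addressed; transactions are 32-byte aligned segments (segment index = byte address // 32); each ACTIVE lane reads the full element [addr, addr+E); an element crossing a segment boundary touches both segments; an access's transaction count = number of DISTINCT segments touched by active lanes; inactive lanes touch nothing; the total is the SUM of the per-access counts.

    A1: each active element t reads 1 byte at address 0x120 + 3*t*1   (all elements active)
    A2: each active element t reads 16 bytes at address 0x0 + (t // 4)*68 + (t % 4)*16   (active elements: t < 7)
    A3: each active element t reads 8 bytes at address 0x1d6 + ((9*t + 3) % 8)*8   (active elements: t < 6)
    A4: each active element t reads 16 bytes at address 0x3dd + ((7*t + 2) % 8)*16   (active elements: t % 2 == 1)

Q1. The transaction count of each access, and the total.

A1: 1 transaction
A2: 4 transactions
A3: 3 transactions
A4: 4 transactions

Answer: 1,4,3,4; total 12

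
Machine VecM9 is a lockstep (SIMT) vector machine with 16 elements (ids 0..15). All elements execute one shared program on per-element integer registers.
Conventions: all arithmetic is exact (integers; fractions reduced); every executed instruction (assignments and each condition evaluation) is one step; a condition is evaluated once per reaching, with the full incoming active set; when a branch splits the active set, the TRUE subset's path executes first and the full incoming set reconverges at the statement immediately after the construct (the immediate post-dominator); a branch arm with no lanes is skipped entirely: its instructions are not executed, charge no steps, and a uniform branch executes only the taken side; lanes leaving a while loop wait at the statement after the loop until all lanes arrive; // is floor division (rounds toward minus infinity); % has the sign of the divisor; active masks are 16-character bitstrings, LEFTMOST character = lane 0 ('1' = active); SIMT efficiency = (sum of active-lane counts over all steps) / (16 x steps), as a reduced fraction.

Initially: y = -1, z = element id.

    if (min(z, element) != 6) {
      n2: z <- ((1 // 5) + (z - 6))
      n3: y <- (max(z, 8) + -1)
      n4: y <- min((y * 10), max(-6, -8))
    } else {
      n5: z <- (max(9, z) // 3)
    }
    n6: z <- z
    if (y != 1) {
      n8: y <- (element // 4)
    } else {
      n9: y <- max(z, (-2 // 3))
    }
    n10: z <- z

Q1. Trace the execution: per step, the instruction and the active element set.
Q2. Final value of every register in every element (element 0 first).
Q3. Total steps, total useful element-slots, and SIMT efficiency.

step 0: eval (min(z, element) != 6)  1111111111111111
step 1: z <- ((1 // 5) + (z - 6))    1111110111111111
step 2: y <- (max(z, 8) + -1)        1111110111111111
step 3: y <- min((y * 10), max(-6, -8)) 1111110111111111
step 4: z <- (max(9, z) // 3)        0000001000000000
step 5: z <- z                       1111111111111111
step 6: eval (y != 1)                1111111111111111
step 7: y <- (element // 4)          1111111111111111
step 8: z <- z                       1111111111111111

Answer: 9 steps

y: 0,0,0,0,1,1,1,1,2,2,2,2,3,3,3,3
z: -6,-5,-4,-3,-2,-1,3,1,2,3,4,5,6,7,8,9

steps = 9; useful = 126; efficiency = 126/144 = 7/8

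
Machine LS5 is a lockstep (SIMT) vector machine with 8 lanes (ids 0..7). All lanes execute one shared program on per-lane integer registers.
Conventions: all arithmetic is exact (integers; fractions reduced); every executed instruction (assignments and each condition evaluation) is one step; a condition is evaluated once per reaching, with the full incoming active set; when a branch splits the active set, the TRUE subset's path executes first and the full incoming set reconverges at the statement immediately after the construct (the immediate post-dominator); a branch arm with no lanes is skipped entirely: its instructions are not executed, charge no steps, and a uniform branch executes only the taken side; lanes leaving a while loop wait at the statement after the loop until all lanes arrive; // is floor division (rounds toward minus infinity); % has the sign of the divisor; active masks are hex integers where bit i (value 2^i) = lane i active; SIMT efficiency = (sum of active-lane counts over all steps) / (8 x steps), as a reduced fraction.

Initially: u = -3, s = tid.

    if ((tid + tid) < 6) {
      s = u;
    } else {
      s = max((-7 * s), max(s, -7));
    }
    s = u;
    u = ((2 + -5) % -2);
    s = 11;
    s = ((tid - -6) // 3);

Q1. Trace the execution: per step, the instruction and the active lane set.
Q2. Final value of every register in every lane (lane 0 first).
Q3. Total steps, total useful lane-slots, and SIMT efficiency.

step 0: eval ((tid + tid) < 6)       0xff
step 1: s <- u                       0x07
step 2: s <- max((-7 * s), max(s, -7)) 0xf8
step 3: s <- u                       0xff
step 4: u <- ((2 + -5) % -2)         0xff
step 5: s <- 11                      0xff
step 6: s <- ((tid - -6) // 3)       0xff

Answer: 7 steps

u: -1,-1,-1,-1,-1,-1,-1,-1
s: 2,2,2,3,3,3,4,4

steps = 7; useful = 48; efficiency = 48/56 = 6/7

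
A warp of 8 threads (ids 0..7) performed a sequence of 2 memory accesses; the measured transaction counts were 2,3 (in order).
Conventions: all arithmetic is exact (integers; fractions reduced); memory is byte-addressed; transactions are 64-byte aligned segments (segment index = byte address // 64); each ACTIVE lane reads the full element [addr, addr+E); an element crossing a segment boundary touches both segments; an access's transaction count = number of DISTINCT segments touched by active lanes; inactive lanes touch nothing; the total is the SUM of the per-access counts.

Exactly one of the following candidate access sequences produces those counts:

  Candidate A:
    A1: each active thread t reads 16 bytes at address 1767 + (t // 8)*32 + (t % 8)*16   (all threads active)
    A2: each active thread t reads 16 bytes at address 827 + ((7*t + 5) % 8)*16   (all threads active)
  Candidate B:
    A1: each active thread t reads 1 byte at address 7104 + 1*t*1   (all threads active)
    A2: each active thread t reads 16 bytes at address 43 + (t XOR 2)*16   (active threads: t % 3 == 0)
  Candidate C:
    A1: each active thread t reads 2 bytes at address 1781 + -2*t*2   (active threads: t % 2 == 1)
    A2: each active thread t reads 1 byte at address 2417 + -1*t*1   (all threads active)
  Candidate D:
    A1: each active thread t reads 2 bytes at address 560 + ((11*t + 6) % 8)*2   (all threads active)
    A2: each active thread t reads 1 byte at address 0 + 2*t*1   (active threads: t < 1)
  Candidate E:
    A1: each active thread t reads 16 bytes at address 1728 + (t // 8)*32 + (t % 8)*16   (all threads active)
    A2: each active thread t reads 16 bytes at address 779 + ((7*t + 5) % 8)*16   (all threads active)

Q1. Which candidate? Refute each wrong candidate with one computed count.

A: A1 gives 3 transactions, not 2
B: A1 gives 1 transaction, not 2
C: A1 gives 1 transaction, not 2
D: A1 gives 1 transaction, not 2
E: all counts match (2,3)

Answer: E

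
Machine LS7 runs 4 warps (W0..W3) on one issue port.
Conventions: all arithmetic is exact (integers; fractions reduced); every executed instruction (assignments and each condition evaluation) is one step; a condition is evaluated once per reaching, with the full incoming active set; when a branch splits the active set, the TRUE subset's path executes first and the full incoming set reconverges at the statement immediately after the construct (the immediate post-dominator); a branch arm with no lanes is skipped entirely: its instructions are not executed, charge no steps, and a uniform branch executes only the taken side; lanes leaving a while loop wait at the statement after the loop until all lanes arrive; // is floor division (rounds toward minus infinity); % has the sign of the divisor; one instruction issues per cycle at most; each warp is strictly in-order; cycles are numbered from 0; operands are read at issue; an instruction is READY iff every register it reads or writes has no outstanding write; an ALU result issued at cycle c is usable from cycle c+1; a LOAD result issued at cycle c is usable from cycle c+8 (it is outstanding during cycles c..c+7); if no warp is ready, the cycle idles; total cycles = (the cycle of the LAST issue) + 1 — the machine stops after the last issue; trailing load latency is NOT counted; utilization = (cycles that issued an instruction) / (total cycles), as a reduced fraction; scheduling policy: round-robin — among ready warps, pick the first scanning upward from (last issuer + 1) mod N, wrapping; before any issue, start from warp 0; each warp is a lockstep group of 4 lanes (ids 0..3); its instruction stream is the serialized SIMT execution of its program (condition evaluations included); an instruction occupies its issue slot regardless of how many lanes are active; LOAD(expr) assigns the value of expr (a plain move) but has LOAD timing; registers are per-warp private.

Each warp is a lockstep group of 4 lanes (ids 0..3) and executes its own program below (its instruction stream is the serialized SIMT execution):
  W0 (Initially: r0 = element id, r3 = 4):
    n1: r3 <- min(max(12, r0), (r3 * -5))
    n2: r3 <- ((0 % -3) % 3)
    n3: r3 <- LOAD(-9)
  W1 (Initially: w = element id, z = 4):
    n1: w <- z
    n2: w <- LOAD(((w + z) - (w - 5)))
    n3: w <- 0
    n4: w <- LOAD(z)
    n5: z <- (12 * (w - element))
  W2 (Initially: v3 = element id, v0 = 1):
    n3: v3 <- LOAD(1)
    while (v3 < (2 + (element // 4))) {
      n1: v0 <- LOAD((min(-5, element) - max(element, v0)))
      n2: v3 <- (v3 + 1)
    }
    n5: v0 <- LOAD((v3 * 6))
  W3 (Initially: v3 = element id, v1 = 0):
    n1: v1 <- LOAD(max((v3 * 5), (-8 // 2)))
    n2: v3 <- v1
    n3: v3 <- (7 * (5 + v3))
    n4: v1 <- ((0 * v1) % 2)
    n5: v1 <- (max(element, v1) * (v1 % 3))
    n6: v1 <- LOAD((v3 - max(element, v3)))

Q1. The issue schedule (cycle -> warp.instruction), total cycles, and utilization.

cycle 0: W0.I0
cycle 1: W1.I0
cycle 2: W2.I0
cycle 3: W3.I0
cycle 4: W0.I1
cycle 5: W1.I1
cycle 6: W0.I2
cycle 7: idle
cycle 8: idle
cycle 9: idle
cycle 10: W2.I1
cycle 11: W3.I1
cycle 12: W2.I2
cycle 13: W3.I2
cycle 14: W1.I2
cycle 15: W2.I3
cycle 16: W3.I3
cycle 17: W1.I3
cycle 18: W2.I4
cycle 19: W3.I4
cycle 20: W2.I5
cycle 21: W3.I5
cycle 22: idle
cycle 23: idle
cycle 24: idle
cycle 25: W1.I4

Answer: 26 cycles, utilization 10/13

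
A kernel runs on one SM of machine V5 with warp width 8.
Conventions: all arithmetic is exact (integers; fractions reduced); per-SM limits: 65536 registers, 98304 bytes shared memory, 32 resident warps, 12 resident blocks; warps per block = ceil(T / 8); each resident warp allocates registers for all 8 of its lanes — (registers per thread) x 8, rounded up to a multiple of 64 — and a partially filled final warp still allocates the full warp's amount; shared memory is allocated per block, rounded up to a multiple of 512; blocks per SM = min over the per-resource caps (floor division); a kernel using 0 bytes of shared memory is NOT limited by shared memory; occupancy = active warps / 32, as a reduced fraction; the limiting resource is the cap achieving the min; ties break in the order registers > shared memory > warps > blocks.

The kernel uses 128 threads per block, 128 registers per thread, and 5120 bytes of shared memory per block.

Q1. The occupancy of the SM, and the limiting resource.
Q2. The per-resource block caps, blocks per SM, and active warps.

Answer: occupancy 1, limited by warps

registers: 4 blocks
shared memory: 19 blocks
warps: 2 blocks
blocks: 12 blocks

Answer: 2 blocks, 32 active warps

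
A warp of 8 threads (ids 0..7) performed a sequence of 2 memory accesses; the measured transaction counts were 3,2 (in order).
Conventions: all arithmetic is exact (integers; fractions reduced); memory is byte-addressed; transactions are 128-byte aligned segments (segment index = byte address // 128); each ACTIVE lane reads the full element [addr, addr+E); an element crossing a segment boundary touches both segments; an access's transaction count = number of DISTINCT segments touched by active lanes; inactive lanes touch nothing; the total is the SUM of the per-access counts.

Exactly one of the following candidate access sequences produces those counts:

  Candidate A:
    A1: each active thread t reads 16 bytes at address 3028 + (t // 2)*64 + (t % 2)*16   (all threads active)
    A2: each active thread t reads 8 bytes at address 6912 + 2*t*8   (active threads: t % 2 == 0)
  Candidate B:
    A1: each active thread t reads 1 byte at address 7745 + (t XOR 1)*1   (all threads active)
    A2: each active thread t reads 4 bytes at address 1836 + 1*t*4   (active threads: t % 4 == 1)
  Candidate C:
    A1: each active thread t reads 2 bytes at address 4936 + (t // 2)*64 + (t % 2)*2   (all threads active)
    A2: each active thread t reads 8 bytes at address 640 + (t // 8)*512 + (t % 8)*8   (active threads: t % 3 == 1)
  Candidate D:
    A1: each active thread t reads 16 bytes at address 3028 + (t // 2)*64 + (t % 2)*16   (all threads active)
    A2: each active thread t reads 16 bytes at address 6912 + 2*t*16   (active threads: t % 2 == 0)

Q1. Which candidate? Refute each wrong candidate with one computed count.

A: A2 gives 1 transaction, not 2
B: A1 gives 1 transaction, not 3
C: A2 gives 1 transaction, not 2
D: all counts match (3,2)

Answer: D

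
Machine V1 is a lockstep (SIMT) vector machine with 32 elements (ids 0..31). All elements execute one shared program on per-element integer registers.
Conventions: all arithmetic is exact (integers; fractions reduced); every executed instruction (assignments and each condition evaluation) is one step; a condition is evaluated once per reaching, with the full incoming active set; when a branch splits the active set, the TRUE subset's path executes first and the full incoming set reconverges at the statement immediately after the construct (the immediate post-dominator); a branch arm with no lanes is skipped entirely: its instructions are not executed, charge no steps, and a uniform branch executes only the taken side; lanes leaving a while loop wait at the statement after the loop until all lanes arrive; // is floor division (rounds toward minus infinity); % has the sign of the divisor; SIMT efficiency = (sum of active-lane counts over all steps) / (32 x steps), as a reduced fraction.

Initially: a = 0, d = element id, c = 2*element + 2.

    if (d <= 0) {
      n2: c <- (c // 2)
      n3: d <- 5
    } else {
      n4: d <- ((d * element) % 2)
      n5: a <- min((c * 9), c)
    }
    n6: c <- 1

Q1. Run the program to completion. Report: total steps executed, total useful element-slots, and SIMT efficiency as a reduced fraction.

Answer: 6 steps, 128 useful, 2/3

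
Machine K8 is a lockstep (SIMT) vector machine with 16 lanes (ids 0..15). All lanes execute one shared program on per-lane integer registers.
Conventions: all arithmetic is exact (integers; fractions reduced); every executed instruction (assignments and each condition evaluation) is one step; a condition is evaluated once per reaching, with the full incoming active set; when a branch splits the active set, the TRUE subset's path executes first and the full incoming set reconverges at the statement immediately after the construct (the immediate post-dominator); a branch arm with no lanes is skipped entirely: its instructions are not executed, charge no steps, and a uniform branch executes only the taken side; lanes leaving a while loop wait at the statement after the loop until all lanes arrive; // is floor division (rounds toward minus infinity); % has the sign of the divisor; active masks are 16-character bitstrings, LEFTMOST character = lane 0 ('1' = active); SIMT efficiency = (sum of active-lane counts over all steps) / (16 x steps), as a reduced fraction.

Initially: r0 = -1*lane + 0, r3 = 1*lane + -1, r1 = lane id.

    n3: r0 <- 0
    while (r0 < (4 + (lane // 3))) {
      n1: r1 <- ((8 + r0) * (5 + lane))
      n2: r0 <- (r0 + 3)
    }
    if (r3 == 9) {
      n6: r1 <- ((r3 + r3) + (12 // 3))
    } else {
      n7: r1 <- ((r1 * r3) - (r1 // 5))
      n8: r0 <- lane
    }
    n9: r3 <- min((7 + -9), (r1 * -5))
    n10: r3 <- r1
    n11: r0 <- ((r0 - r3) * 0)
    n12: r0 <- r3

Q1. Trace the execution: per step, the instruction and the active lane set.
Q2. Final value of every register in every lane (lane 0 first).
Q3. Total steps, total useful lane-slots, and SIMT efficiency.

step 0: r0 <- 0                      1111111111111111
step 1: eval (r0 < (4 + (lane // 3))) 1111111111111111
step 2: r1 <- ((8 + r0) * (5 + lane)) 1111111111111111
step 3: r0 <- (r0 + 3)               1111111111111111
step 4: eval (r0 < (4 + (lane // 3))) 1111111111111111
step 5: r1 <- ((8 + r0) * (5 + lane)) 1111111111111111
step 6: r0 <- (r0 + 3)               1111111111111111
step 7: eval (r0 < (4 + (lane // 3))) 1111111111111111
step 8: r1 <- ((8 + r0) * (5 + lane)) 0000000001111111
step 9: r0 <- (r0 + 3)               0000000001111111
step 10: eval (r0 < (4 + (lane // 3))) 0000000001111111
step 11: eval (r3 == 9)               1111111111111111
step 12: r1 <- ((r3 + r3) + (12 // 3)) 0000000000100000
step 13: r1 <- ((r1 * r3) - (r1 // 5)) 1111111111011111
step 14: r0 <- lane                   1111111111011111
step 15: r3 <- min((7 + -9), (r1 * -5)) 1111111111111111
step 16: r3 <- r1                     1111111111111111
step 17: r0 <- ((r0 - r3) * 0)        1111111111111111
step 18: r0 <- r3                     1111111111111111

Answer: 19 steps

r0: -66,-13,62,159,278,418,581,766,973,1529,22,2196,2571,2974,3405,3864
r3: -66,-13,62,159,278,418,581,766,973,1529,22,2196,2571,2974,3405,3864
r1: -66,-13,62,159,278,418,581,766,973,1529,22,2196,2571,2974,3405,3864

steps = 19; useful = 260; efficiency = 260/304 = 65/76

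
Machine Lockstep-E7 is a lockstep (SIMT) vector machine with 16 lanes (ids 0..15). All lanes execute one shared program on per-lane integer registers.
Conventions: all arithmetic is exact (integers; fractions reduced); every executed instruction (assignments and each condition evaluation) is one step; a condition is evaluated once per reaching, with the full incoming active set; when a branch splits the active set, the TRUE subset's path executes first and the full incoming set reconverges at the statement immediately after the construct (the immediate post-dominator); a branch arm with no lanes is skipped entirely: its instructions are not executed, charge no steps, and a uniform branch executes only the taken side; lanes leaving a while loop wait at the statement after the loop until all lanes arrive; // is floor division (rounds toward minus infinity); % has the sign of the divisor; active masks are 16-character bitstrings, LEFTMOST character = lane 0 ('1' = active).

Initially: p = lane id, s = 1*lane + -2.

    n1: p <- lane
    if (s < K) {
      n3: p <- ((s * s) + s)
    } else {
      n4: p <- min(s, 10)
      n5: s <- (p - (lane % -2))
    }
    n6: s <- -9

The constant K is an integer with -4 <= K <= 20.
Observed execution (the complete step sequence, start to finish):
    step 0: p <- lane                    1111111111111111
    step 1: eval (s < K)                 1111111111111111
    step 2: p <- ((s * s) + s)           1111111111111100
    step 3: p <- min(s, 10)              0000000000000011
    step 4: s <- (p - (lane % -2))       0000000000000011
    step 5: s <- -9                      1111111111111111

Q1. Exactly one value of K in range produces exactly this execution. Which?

Answer: K = 12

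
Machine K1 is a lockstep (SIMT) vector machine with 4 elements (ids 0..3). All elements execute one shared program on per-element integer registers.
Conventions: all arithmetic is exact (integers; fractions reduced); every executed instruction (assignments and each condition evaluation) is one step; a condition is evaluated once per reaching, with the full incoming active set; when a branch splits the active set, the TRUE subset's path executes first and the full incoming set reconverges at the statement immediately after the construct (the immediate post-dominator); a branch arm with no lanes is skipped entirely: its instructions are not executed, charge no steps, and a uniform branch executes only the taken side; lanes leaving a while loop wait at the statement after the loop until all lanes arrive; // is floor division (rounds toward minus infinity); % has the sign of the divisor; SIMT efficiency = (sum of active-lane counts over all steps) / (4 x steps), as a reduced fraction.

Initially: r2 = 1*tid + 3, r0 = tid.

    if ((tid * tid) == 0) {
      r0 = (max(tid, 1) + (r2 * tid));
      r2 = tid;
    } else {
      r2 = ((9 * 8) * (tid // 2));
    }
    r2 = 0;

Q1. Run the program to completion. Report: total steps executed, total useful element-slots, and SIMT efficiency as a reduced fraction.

Answer: 5 steps, 13 useful, 13/20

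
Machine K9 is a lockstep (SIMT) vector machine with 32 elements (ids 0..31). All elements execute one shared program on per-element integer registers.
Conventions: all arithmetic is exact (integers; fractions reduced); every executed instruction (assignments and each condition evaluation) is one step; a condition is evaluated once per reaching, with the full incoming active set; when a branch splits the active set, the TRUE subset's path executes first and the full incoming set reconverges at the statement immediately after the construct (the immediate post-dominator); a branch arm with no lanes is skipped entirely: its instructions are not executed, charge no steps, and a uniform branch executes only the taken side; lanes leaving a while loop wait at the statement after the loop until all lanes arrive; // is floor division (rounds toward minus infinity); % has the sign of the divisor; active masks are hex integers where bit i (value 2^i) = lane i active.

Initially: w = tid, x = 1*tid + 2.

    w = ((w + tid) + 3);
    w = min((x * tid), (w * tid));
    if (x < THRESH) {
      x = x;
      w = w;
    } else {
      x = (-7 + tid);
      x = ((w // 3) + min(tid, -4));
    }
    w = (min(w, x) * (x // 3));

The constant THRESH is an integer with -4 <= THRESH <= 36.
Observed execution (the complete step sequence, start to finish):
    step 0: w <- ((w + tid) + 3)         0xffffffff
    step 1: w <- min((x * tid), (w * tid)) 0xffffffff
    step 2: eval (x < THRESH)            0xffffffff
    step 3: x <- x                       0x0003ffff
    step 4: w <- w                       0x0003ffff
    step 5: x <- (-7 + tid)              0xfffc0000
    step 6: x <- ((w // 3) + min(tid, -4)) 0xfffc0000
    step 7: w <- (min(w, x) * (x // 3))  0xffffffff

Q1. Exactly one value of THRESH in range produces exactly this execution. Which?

Answer: THRESH = 20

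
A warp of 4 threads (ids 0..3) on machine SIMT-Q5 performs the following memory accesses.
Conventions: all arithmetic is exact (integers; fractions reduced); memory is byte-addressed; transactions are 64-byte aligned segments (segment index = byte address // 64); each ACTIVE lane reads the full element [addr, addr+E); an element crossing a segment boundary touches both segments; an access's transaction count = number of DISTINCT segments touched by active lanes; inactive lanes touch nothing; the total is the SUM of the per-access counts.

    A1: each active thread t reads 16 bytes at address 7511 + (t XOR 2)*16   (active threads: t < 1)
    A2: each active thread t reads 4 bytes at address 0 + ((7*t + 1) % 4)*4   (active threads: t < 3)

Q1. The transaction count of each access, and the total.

A1: 2 transactions
A2: 1 transaction

Answer: 2,1; total 3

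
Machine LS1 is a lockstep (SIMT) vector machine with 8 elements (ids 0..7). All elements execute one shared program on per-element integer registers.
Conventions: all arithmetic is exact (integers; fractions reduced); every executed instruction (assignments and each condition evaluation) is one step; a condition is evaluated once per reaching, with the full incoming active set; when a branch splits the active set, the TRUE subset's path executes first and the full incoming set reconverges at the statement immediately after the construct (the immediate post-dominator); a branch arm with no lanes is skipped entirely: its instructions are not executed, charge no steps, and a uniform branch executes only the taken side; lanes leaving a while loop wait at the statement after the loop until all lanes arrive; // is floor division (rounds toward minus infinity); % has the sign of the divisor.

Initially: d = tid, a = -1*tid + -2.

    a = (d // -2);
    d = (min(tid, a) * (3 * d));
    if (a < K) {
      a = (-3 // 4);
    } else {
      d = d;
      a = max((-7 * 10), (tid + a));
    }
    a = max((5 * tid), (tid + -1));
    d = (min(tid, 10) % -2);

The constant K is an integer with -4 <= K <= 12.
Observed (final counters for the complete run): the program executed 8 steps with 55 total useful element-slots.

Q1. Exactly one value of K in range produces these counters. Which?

Answer: K = -3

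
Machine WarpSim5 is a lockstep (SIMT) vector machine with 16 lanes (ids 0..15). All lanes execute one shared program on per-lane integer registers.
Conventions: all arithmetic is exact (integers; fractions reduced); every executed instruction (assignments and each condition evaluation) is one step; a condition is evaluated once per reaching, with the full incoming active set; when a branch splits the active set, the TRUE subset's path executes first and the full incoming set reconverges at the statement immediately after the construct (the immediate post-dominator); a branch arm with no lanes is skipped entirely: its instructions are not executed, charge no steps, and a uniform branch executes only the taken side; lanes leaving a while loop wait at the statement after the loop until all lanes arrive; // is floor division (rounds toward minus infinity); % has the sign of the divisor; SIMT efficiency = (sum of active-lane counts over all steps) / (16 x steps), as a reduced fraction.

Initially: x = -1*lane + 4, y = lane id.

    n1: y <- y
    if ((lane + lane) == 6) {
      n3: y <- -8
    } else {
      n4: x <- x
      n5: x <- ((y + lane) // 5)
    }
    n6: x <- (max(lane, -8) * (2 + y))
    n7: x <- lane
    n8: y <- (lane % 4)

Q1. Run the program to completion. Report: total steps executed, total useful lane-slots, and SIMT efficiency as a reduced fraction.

Answer: 8 steps, 111 useful, 111/128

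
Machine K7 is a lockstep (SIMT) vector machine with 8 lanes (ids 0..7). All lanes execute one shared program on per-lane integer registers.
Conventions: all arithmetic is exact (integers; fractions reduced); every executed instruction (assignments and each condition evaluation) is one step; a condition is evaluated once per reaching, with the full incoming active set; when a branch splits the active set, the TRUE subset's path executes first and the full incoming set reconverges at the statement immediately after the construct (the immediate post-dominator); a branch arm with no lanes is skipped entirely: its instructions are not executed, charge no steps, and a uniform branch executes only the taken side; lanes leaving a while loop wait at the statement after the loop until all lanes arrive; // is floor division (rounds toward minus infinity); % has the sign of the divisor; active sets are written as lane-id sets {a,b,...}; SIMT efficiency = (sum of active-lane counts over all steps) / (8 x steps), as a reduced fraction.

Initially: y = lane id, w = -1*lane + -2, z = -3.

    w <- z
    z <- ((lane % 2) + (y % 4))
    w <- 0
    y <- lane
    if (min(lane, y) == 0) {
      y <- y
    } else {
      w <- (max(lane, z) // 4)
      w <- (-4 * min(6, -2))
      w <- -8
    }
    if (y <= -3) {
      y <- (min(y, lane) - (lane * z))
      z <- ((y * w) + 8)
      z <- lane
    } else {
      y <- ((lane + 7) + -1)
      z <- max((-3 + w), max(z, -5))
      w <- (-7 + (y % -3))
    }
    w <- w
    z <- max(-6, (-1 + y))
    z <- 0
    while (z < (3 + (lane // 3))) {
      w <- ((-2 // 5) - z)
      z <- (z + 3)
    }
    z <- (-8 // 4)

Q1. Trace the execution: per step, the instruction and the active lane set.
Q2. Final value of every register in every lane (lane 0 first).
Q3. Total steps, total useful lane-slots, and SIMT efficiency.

step 0: w <- z                       {0,1,2,3,4,5,6,7}
step 1: z <- ((lane % 2) + (y % 4))  {0,1,2,3,4,5,6,7}
step 2: w <- 0                       {0,1,2,3,4,5,6,7}
step 3: y <- lane                    {0,1,2,3,4,5,6,7}
step 4: eval (min(lane, y) == 0)     {0,1,2,3,4,5,6,7}
step 5: y <- y                       {0}
step 6: w <- (max(lane, z) // 4)     {1,2,3,4,5,6,7}
step 7: w <- (-4 * min(6, -2))       {1,2,3,4,5,6,7}
step 8: w <- -8                      {1,2,3,4,5,6,7}
step 9: eval (y <= -3)               {0,1,2,3,4,5,6,7}
step 10: y <- ((lane + 7) + -1)       {0,1,2,3,4,5,6,7}
step 11: z <- max((-3 + w), max(z, -5)) {0,1,2,3,4,5,6,7}
step 12: w <- (-7 + (y % -3))         {0,1,2,3,4,5,6,7}
step 13: w <- w                       {0,1,2,3,4,5,6,7}
step 14: z <- max(-6, (-1 + y))       {0,1,2,3,4,5,6,7}
step 15: z <- 0                       {0,1,2,3,4,5,6,7}
step 16: eval (z < (3 + (lane // 3))) {0,1,2,3,4,5,6,7}
step 17: w <- ((-2 // 5) - z)         {0,1,2,3,4,5,6,7}
step 18: z <- (z + 3)                 {0,1,2,3,4,5,6,7}
step 19: eval (z < (3 + (lane // 3))) {0,1,2,3,4,5,6,7}
step 20: w <- ((-2 // 5) - z)         {3,4,5,6,7}
step 21: z <- (z + 3)                 {3,4,5,6,7}
step 22: eval (z < (3 + (lane // 3))) {3,4,5,6,7}
step 23: z <- (-8 // 4)               {0,1,2,3,4,5,6,7}

Answer: 24 steps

y: 6,7,8,9,10,11,12,13
w: -1,-1,-1,-4,-4,-4,-4,-4
z: -2,-2,-2,-2,-2,-2,-2,-2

steps = 24; useful = 173; efficiency = 173/192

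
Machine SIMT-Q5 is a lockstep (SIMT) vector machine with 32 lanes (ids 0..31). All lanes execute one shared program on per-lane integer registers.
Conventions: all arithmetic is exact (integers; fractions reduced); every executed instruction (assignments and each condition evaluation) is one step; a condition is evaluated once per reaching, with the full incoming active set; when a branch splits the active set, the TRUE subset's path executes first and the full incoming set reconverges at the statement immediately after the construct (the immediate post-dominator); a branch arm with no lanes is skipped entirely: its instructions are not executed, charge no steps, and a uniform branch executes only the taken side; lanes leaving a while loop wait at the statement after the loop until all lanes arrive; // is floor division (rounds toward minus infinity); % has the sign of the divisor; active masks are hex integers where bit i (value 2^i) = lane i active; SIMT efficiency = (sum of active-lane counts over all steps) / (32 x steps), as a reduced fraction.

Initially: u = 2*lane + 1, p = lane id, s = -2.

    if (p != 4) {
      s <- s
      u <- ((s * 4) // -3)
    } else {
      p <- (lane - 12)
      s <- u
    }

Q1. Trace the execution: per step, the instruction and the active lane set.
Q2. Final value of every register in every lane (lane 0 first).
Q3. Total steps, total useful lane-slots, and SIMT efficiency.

step 0: eval (p != 4)                0xffffffff
step 1: s <- s                       0xffffffef
step 2: u <- ((s * 4) // -3)         0xffffffef
step 3: p <- (lane - 12)             0x00000010
step 4: s <- u                       0x00000010

Answer: 5 steps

u: 2,2,2,2,9,2,2,2,2,2,2,2,2,2,2,2,2,2,2,2,2,2,2,2,2,2,2,2,2,2,2,2
p: 0,1,2,3,-8,5,6,7,8,9,10,11,12,13,14,15,16,17,18,19,20,21,22,23,24,25,26,27,28,29,30,31
s: -2,-2,-2,-2,9,-2,-2,-2,-2,-2,-2,-2,-2,-2,-2,-2,-2,-2,-2,-2,-2,-2,-2,-2,-2,-2,-2,-2,-2,-2,-2,-2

steps = 5; useful = 96; efficiency = 96/160 = 3/5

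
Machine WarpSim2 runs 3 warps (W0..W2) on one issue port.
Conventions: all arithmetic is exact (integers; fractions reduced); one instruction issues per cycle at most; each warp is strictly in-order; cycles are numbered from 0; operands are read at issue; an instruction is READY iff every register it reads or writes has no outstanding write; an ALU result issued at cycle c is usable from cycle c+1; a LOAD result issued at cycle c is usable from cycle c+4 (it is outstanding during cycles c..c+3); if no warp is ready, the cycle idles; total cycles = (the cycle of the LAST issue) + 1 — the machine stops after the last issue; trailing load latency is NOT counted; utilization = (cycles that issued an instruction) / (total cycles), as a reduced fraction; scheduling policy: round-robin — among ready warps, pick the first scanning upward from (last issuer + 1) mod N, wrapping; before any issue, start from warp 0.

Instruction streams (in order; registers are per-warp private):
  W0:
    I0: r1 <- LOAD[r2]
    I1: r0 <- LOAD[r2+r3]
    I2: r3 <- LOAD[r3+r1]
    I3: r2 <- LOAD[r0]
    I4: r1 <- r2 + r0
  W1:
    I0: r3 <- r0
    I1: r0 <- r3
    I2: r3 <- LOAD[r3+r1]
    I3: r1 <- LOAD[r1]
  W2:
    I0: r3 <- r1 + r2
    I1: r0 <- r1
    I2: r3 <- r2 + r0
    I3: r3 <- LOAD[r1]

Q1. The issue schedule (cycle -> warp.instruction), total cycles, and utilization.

cycle 0: W0.I0
cycle 1: W1.I0
cycle 2: W2.I0
cycle 3: W0.I1
cycle 4: W1.I1
cycle 5: W2.I1
cycle 6: W0.I2
cycle 7: W1.I2
cycle 8: W2.I2
cycle 9: W0.I3
cycle 10: W1.I3
cycle 11: W2.I3
cycle 12: idle
cycle 13: W0.I4

Answer: 14 cycles, utilization 13/14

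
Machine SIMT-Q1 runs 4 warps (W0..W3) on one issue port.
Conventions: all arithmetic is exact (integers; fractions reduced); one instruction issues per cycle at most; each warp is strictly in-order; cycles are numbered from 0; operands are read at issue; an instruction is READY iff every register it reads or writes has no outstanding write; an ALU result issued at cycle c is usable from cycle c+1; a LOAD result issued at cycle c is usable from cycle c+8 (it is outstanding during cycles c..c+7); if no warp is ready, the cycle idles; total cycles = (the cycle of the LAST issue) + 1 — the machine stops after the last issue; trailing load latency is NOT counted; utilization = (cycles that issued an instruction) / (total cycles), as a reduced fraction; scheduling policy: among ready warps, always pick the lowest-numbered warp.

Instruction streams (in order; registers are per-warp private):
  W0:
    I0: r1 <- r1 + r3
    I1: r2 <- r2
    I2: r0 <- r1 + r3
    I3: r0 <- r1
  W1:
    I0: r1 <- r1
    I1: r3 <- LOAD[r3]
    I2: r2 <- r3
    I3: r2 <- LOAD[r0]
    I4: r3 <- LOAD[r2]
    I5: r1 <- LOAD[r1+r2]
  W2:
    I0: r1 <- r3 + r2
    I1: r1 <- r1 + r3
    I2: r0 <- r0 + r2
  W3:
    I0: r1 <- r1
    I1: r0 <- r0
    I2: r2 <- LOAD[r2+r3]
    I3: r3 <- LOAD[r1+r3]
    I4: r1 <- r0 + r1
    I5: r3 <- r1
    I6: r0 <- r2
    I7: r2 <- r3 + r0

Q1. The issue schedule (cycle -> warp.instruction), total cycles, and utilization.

cycle 0: W0.I0
cycle 1: W0.I1
cycle 2: W0.I2
cycle 3: W0.I3
cycle 4: W1.I0
cycle 5: W1.I1
cycle 6: W2.I0
cycle 7: W2.I1
cycle 8: W2.I2
cycle 9: W3.I0
cycle 10: W3.I1
cycle 11: W3.I2
cycle 12: W3.I3
cycle 13: W1.I2
cycle 14: W1.I3
cycle 15: W3.I4
cycle 16: idle
cycle 17: idle
cycle 18: idle
cycle 19: idle
cycle 20: W3.I5
cycle 21: W3.I6
cycle 22: W1.I4
cycle 23: W1.I5
cycle 24: W3.I7

Answer: 25 cycles, utilization 21/25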